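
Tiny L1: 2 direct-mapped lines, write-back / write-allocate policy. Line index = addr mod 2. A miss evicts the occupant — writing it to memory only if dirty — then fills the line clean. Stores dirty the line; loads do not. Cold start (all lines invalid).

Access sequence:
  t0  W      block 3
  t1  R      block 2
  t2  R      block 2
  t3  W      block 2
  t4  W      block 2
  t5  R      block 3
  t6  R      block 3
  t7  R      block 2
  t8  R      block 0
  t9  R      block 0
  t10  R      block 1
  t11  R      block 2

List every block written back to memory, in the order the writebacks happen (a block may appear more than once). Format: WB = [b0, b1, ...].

0: W B3 → L1 miss [D]
1: R B2 → L0 miss [-]
2: R B2 → L0 hit [-]
3: W B2 → L0 hit [D]
4: W B2 → L0 hit [D]
5: R B3 → L1 hit [D]
6: R B3 → L1 hit [D]
7: R B2 → L0 hit [D]
8: R B0 → L0 miss wb→B2 [-]
9: R B0 → L0 hit [-]
10: R B1 → L1 miss wb→B3 [-]
11: R B2 → L0 miss [-]

WB = [2, 3]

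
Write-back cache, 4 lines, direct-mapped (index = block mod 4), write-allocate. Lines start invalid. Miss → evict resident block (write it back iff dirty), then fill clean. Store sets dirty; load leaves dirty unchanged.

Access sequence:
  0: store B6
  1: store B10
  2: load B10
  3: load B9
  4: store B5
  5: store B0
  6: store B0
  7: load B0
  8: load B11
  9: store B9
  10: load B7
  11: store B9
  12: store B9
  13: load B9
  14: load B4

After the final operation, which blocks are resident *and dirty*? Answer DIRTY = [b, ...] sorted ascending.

0: W B6 → L2 miss [D]
1: W B10 → L2 miss wb→B6 [D]
2: R B10 → L2 hit [D]
3: R B9 → L1 miss [-]
4: W B5 → L1 miss [D]
5: W B0 → L0 miss [D]
6: W B0 → L0 hit [D]
7: R B0 → L0 hit [D]
8: R B11 → L3 miss [-]
9: W B9 → L1 miss wb→B5 [D]
10: R B7 → L3 miss [-]
11: W B9 → L1 hit [D]
12: W B9 → L1 hit [D]
13: R B9 → L1 hit [D]
14: R B4 → L0 miss wb→B0 [-]

DIRTY = [9, 10]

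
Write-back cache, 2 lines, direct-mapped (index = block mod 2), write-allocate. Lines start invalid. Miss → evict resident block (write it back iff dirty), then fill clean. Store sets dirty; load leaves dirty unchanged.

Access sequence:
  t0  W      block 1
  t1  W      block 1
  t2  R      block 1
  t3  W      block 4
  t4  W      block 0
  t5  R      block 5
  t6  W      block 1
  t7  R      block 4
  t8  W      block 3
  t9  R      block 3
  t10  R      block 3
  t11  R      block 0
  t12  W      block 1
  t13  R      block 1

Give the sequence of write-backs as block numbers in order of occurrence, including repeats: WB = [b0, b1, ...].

WB = [4, 1, 0, 1, 3]

0: W B1 → L1 miss [D]
1: W B1 → L1 hit [D]
2: R B1 → L1 hit [D]
3: W B4 → L0 miss [D]
4: W B0 → L0 miss wb→B4 [D]
5: R B5 → L1 miss wb→B1 [-]
6: W B1 → L1 miss [D]
7: R B4 → L0 miss wb→B0 [-]
8: W B3 → L1 miss wb→B1 [D]
9: R B3 → L1 hit [D]
10: R B3 → L1 hit [D]
11: R B0 → L0 miss [-]
12: W B1 → L1 miss wb→B3 [D]
13: R B1 → L1 hit [D]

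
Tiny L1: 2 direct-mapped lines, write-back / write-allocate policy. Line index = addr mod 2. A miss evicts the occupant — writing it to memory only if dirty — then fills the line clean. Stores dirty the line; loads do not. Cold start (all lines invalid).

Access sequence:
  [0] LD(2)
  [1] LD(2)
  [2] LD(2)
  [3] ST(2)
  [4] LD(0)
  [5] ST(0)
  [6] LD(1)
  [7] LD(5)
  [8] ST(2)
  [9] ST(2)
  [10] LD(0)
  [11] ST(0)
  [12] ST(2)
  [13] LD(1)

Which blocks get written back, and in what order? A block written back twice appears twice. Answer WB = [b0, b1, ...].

0: R B2 -> L0 miss  d=-]
1: R B2 -> L0 hit  d=-]
2: R B2 -> L0 hit  d=-]
3: W B2 -> L0 hit  d=D]
4: R B0 -> L0 miss wb->B2  d=-]
5: W B0 -> L0 hit  d=D]
6: R B1 -> L1 miss  d=-]
7: R B5 -> L1 miss  d=-]
8: W B2 -> L0 miss wb->B0  d=D]
9: W B2 -> L0 hit  d=D]
10: R B0 -> L0 miss wb->B2  d=-]
11: W B0 -> L0 hit  d=D]
12: W B2 -> L0 miss wb->B0  d=D]
13: R B1 -> L1 miss  d=-]

WB = [2, 0, 2, 0]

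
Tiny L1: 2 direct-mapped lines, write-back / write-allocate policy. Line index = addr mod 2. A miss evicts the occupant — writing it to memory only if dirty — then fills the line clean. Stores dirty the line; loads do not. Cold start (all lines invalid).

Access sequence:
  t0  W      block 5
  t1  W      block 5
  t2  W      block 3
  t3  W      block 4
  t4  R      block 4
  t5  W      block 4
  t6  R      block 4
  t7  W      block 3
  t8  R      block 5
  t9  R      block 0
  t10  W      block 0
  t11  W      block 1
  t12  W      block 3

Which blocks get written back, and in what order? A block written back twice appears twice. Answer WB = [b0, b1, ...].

WB = [5, 3, 4, 1]

0: W B5 → L1 miss [D]
1: W B5 → L1 hit [D]
2: W B3 → L1 miss wb→B5 [D]
3: W B4 → L0 miss [D]
4: R B4 → L0 hit [D]
5: W B4 → L0 hit [D]
6: R B4 → L0 hit [D]
7: W B3 → L1 hit [D]
8: R B5 → L1 miss wb→B3 [-]
9: R B0 → L0 miss wb→B4 [-]
10: W B0 → L0 hit [D]
11: W B1 → L1 miss [D]
12: W B3 → L1 miss wb→B1 [D]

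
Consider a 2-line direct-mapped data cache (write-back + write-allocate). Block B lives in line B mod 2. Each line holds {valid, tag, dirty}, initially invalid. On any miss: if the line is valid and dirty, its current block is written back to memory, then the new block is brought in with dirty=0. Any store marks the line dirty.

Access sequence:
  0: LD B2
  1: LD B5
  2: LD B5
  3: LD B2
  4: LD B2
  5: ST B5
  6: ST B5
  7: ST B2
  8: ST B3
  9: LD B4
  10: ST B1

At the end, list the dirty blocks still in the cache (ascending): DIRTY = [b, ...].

DIRTY = [1]

0: R B2 → L0 miss [-]
1: R B5 → L1 miss [-]
2: R B5 → L1 hit [-]
3: R B2 → L0 hit [-]
4: R B2 → L0 hit [-]
5: W B5 → L1 hit [D]
6: W B5 → L1 hit [D]
7: W B2 → L0 hit [D]
8: W B3 → L1 miss wb→B5 [D]
9: R B4 → L0 miss wb→B2 [-]
10: W B1 → L1 miss wb→B3 [D]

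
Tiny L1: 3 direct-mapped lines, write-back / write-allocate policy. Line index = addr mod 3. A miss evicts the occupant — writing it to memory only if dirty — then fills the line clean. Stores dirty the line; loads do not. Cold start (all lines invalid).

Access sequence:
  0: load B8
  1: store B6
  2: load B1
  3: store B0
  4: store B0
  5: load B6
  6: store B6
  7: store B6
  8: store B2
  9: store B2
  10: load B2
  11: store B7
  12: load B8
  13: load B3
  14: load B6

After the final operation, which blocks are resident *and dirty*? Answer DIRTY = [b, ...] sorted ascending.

0: R B8 → L2 miss [-]
1: W B6 → L0 miss [D]
2: R B1 → L1 miss [-]
3: W B0 → L0 miss wb→B6 [D]
4: W B0 → L0 hit [D]
5: R B6 → L0 miss wb→B0 [-]
6: W B6 → L0 hit [D]
7: W B6 → L0 hit [D]
8: W B2 → L2 miss [D]
9: W B2 → L2 hit [D]
10: R B2 → L2 hit [D]
11: W B7 → L1 miss [D]
12: R B8 → L2 miss wb→B2 [-]
13: R B3 → L0 miss wb→B6 [-]
14: R B6 → L0 miss [-]

DIRTY = [7]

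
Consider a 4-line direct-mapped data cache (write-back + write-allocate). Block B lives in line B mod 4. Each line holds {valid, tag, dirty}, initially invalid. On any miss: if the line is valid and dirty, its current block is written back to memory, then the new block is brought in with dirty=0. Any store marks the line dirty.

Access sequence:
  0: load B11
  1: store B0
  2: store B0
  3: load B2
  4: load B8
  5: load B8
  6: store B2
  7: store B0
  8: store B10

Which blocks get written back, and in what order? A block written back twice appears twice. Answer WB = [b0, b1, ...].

0: R B11 -> L3 miss  d=-]
1: W B0 -> L0 miss  d=D]
2: W B0 -> L0 hit  d=D]
3: R B2 -> L2 miss  d=-]
4: R B8 -> L0 miss wb->B0  d=-]
5: R B8 -> L0 hit  d=-]
6: W B2 -> L2 hit  d=D]
7: W B0 -> L0 miss  d=D]
8: W B10 -> L2 miss wb->B2  d=D]

WB = [0, 2]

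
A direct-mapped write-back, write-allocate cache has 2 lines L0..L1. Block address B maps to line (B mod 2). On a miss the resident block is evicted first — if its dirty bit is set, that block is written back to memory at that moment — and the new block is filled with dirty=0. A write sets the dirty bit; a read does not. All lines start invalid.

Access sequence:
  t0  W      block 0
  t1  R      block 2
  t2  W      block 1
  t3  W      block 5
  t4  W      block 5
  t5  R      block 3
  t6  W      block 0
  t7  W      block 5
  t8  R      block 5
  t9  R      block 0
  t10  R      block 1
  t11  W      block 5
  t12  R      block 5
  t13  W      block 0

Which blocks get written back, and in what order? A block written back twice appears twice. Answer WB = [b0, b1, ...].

WB = [0, 1, 5, 5]

0: W B0 → L0 miss [D]
1: R B2 → L0 miss wb→B0 [-]
2: W B1 → L1 miss [D]
3: W B5 → L1 miss wb→B1 [D]
4: W B5 → L1 hit [D]
5: R B3 → L1 miss wb→B5 [-]
6: W B0 → L0 miss [D]
7: W B5 → L1 miss [D]
8: R B5 → L1 hit [D]
9: R B0 → L0 hit [D]
10: R B1 → L1 miss wb→B5 [-]
11: W B5 → L1 miss [D]
12: R B5 → L1 hit [D]
13: W B0 → L0 hit [D]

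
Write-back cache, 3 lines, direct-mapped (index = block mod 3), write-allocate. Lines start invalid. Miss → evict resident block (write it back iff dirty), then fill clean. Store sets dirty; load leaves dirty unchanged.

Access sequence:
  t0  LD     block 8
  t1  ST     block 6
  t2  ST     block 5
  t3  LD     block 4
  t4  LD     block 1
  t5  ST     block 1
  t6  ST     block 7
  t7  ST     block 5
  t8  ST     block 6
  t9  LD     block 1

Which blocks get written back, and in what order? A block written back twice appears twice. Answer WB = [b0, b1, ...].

0: R B8 → L2 miss [-]
1: W B6 → L0 miss [D]
2: W B5 → L2 miss [D]
3: R B4 → L1 miss [-]
4: R B1 → L1 miss [-]
5: W B1 → L1 hit [D]
6: W B7 → L1 miss wb→B1 [D]
7: W B5 → L2 hit [D]
8: W B6 → L0 hit [D]
9: R B1 → L1 miss wb→B7 [-]

WB = [1, 7]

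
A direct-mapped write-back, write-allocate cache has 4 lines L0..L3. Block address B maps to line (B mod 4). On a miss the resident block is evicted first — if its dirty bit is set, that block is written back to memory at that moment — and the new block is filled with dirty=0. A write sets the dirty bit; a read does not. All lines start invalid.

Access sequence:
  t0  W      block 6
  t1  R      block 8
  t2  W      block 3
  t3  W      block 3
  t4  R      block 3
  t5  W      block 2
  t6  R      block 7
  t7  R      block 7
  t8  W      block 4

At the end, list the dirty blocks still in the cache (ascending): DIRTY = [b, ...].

0: W B6 -> L2 miss  d=D]
1: R B8 -> L0 miss  d=-]
2: W B3 -> L3 miss  d=D]
3: W B3 -> L3 hit  d=D]
4: R B3 -> L3 hit  d=D]
5: W B2 -> L2 miss wb->B6  d=D]
6: R B7 -> L3 miss wb->B3  d=-]
7: R B7 -> L3 hit  d=-]
8: W B4 -> L0 miss  d=D]

DIRTY = [2, 4]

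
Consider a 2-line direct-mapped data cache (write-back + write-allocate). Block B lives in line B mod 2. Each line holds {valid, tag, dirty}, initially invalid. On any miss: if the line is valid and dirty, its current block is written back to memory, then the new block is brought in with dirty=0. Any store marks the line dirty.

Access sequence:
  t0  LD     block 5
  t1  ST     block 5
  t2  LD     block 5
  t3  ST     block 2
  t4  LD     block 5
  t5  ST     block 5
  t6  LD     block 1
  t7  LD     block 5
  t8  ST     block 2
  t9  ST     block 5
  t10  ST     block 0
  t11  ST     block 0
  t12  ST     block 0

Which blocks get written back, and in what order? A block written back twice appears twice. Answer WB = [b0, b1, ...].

WB = [5, 2]

  0 | R B5 → L1 miss [-]
  1 | W B5 → L1 hit [D]
  2 | R B5 → L1 hit [D]
  3 | W B2 → L0 miss [D]
  4 | R B5 → L1 hit [D]
  5 | W B5 → L1 hit [D]
  6 | R B1 → L1 miss wb→B5 [-]
  7 | R B5 → L1 miss [-]
  8 | W B2 → L0 hit [D]
  9 | W B5 → L1 hit [D]
  10 | W B0 → L0 miss wb→B2 [D]
  11 | W B0 → L0 hit [D]
  12 | W B0 → L0 hit [D]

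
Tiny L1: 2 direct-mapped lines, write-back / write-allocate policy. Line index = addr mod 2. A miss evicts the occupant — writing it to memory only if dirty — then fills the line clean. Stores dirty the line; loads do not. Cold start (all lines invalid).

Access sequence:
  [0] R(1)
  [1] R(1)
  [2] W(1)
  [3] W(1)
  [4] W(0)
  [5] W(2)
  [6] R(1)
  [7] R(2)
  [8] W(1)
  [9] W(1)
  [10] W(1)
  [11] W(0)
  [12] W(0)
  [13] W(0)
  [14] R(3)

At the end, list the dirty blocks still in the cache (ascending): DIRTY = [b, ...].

0: R B1 → L1 miss [-]
1: R B1 → L1 hit [-]
2: W B1 → L1 hit [D]
3: W B1 → L1 hit [D]
4: W B0 → L0 miss [D]
5: W B2 → L0 miss wb→B0 [D]
6: R B1 → L1 hit [D]
7: R B2 → L0 hit [D]
8: W B1 → L1 hit [D]
9: W B1 → L1 hit [D]
10: W B1 → L1 hit [D]
11: W B0 → L0 miss wb→B2 [D]
12: W B0 → L0 hit [D]
13: W B0 → L0 hit [D]
14: R B3 → L1 miss wb→B1 [-]

DIRTY = [0]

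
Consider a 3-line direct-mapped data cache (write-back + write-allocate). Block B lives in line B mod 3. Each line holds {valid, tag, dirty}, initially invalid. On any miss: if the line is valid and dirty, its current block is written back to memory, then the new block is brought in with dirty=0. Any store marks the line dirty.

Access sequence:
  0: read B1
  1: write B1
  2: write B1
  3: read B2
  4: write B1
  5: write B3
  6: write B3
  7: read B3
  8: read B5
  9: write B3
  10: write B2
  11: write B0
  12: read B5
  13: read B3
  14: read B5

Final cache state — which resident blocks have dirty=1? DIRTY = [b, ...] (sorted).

DIRTY = [1]

  0 | R B1 → L1 miss [-]
  1 | W B1 → L1 hit [D]
  2 | W B1 → L1 hit [D]
  3 | R B2 → L2 miss [-]
  4 | W B1 → L1 hit [D]
  5 | W B3 → L0 miss [D]
  6 | W B3 → L0 hit [D]
  7 | R B3 → L0 hit [D]
  8 | R B5 → L2 miss [-]
  9 | W B3 → L0 hit [D]
  10 | W B2 → L2 miss [D]
  11 | W B0 → L0 miss wb→B3 [D]
  12 | R B5 → L2 miss wb→B2 [-]
  13 | R B3 → L0 miss wb→B0 [-]
  14 | R B5 → L2 hit [-]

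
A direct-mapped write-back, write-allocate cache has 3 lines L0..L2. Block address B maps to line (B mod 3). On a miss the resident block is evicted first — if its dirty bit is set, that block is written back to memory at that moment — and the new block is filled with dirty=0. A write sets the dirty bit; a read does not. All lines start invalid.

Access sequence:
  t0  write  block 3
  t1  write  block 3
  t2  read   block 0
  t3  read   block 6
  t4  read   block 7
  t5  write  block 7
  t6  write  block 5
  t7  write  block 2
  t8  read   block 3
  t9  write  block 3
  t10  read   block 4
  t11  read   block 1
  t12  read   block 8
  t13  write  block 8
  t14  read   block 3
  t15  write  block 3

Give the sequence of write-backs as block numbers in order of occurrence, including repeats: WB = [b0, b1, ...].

0: W B3 -> L0 miss  d=D]
1: W B3 -> L0 hit  d=D]
2: R B0 -> L0 miss wb->B3  d=-]
3: R B6 -> L0 miss  d=-]
4: R B7 -> L1 miss  d=-]
5: W B7 -> L1 hit  d=D]
6: W B5 -> L2 miss  d=D]
7: W B2 -> L2 miss wb->B5  d=D]
8: R B3 -> L0 miss  d=-]
9: W B3 -> L0 hit  d=D]
10: R B4 -> L1 miss wb->B7  d=-]
11: R B1 -> L1 miss  d=-]
12: R B8 -> L2 miss wb->B2  d=-]
13: W B8 -> L2 hit  d=D]
14: R B3 -> L0 hit  d=D]
15: W B3 -> L0 hit  d=D]

WB = [3, 5, 7, 2]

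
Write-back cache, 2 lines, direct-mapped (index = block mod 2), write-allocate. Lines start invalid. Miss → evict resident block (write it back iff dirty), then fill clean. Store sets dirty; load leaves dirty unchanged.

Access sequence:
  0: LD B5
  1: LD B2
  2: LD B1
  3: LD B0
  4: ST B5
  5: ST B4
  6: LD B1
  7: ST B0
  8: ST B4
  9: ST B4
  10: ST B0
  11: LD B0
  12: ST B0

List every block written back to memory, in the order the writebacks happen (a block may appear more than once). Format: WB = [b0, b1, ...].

WB = [5, 4, 0, 4]

  0 | R B5 → L1 miss [-]
  1 | R B2 → L0 miss [-]
  2 | R B1 → L1 miss [-]
  3 | R B0 → L0 miss [-]
  4 | W B5 → L1 miss [D]
  5 | W B4 → L0 miss [D]
  6 | R B1 → L1 miss wb→B5 [-]
  7 | W B0 → L0 miss wb→B4 [D]
  8 | W B4 → L0 miss wb→B0 [D]
  9 | W B4 → L0 hit [D]
  10 | W B0 → L0 miss wb→B4 [D]
  11 | R B0 → L0 hit [D]
  12 | W B0 → L0 hit [D]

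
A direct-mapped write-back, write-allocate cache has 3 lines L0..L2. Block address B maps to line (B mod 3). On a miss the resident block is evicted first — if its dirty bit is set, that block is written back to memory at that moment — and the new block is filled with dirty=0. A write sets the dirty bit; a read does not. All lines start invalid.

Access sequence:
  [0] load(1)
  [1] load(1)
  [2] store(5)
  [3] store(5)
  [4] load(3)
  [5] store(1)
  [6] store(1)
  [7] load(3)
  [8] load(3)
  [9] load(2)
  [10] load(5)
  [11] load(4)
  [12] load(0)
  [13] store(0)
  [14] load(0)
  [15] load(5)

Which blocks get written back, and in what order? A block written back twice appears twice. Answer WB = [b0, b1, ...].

WB = [5, 1]

  0 | R B1 → L1 miss [-]
  1 | R B1 → L1 hit [-]
  2 | W B5 → L2 miss [D]
  3 | W B5 → L2 hit [D]
  4 | R B3 → L0 miss [-]
  5 | W B1 → L1 hit [D]
  6 | W B1 → L1 hit [D]
  7 | R B3 → L0 hit [-]
  8 | R B3 → L0 hit [-]
  9 | R B2 → L2 miss wb→B5 [-]
  10 | R B5 → L2 miss [-]
  11 | R B4 → L1 miss wb→B1 [-]
  12 | R B0 → L0 miss [-]
  13 | W B0 → L0 hit [D]
  14 | R B0 → L0 hit [D]
  15 | R B5 → L2 hit [-]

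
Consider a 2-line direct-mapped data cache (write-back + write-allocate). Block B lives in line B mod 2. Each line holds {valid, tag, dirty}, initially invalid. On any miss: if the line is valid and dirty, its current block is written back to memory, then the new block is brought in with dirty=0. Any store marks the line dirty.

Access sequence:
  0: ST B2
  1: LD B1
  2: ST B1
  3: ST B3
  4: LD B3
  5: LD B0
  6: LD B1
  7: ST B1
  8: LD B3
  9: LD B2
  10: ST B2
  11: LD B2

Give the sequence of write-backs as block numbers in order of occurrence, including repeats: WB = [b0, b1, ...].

WB = [1, 2, 3, 1]

0: W B2 -> L0 miss  d=D]
1: R B1 -> L1 miss  d=-]
2: W B1 -> L1 hit  d=D]
3: W B3 -> L1 miss wb->B1  d=D]
4: R B3 -> L1 hit  d=D]
5: R B0 -> L0 miss wb->B2  d=-]
6: R B1 -> L1 miss wb->B3  d=-]
7: W B1 -> L1 hit  d=D]
8: R B3 -> L1 miss wb->B1  d=-]
9: R B2 -> L0 miss  d=-]
10: W B2 -> L0 hit  d=D]
11: R B2 -> L0 hit  d=D]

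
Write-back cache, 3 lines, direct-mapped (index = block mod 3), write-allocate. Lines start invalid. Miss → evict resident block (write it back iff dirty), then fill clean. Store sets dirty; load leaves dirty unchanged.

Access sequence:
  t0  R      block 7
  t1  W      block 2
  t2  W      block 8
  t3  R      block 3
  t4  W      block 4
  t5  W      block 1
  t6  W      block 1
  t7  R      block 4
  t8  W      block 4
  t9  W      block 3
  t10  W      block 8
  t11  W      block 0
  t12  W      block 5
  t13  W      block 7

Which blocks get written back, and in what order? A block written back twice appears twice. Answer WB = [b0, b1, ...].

WB = [2, 4, 1, 3, 8, 4]

0: R B7 -> L1 miss  d=-]
1: W B2 -> L2 miss  d=D]
2: W B8 -> L2 miss wb->B2  d=D]
3: R B3 -> L0 miss  d=-]
4: W B4 -> L1 miss  d=D]
5: W B1 -> L1 miss wb->B4  d=D]
6: W B1 -> L1 hit  d=D]
7: R B4 -> L1 miss wb->B1  d=-]
8: W B4 -> L1 hit  d=D]
9: W B3 -> L0 hit  d=D]
10: W B8 -> L2 hit  d=D]
11: W B0 -> L0 miss wb->B3  d=D]
12: W B5 -> L2 miss wb->B8  d=D]
13: W B7 -> L1 miss wb->B4  d=D]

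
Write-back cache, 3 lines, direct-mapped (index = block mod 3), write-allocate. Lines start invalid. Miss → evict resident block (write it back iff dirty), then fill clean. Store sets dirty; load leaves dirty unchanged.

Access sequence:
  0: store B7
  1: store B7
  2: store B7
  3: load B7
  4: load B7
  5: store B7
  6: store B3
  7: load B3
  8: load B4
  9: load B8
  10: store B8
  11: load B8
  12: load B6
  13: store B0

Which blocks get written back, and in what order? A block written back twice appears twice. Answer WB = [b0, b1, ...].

  0 | W B7 → L1 miss [D]
  1 | W B7 → L1 hit [D]
  2 | W B7 → L1 hit [D]
  3 | R B7 → L1 hit [D]
  4 | R B7 → L1 hit [D]
  5 | W B7 → L1 hit [D]
  6 | W B3 → L0 miss [D]
  7 | R B3 → L0 hit [D]
  8 | R B4 → L1 miss wb→B7 [-]
  9 | R B8 → L2 miss [-]
  10 | W B8 → L2 hit [D]
  11 | R B8 → L2 hit [D]
  12 | R B6 → L0 miss wb→B3 [-]
  13 | W B0 → L0 miss [D]

WB = [7, 3]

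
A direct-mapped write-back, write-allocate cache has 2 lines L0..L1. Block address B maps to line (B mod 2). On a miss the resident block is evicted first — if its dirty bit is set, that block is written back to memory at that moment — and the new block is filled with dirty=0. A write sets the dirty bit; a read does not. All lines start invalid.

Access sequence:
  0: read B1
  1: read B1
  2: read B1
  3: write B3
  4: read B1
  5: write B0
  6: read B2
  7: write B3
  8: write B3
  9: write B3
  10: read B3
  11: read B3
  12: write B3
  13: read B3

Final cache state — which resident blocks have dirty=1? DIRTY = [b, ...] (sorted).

0: R B1 -> L1 miss  d=-]
1: R B1 -> L1 hit  d=-]
2: R B1 -> L1 hit  d=-]
3: W B3 -> L1 miss  d=D]
4: R B1 -> L1 miss wb->B3  d=-]
5: W B0 -> L0 miss  d=D]
6: R B2 -> L0 miss wb->B0  d=-]
7: W B3 -> L1 miss  d=D]
8: W B3 -> L1 hit  d=D]
9: W B3 -> L1 hit  d=D]
10: R B3 -> L1 hit  d=D]
11: R B3 -> L1 hit  d=D]
12: W B3 -> L1 hit  d=D]
13: R B3 -> L1 hit  d=D]

DIRTY = [3]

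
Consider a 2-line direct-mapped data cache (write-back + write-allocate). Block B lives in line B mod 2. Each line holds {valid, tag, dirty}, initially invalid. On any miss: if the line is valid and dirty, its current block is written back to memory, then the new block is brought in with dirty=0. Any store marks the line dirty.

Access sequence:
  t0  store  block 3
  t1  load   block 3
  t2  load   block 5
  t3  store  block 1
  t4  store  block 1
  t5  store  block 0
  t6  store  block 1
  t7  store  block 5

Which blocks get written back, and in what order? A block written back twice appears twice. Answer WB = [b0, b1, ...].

0: W B3 -> L1 miss  d=D]
1: R B3 -> L1 hit  d=D]
2: R B5 -> L1 miss wb->B3  d=-]
3: W B1 -> L1 miss  d=D]
4: W B1 -> L1 hit  d=D]
5: W B0 -> L0 miss  d=D]
6: W B1 -> L1 hit  d=D]
7: W B5 -> L1 miss wb->B1  d=D]

WB = [3, 1]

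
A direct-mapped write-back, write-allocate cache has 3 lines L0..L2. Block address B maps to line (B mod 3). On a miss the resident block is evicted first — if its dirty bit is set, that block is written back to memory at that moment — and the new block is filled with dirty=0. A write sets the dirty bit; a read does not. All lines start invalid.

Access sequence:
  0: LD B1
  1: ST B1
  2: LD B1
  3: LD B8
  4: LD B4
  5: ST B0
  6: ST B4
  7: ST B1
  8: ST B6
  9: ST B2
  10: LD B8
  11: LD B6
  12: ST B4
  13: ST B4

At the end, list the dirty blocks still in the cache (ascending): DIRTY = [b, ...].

DIRTY = [4, 6]

0: R B1 -> L1 miss  d=-]
1: W B1 -> L1 hit  d=D]
2: R B1 -> L1 hit  d=D]
3: R B8 -> L2 miss  d=-]
4: R B4 -> L1 miss wb->B1  d=-]
5: W B0 -> L0 miss  d=D]
6: W B4 -> L1 hit  d=D]
7: W B1 -> L1 miss wb->B4  d=D]
8: W B6 -> L0 miss wb->B0  d=D]
9: W B2 -> L2 miss  d=D]
10: R B8 -> L2 miss wb->B2  d=-]
11: R B6 -> L0 hit  d=D]
12: W B4 -> L1 miss wb->B1  d=D]
13: W B4 -> L1 hit  d=D]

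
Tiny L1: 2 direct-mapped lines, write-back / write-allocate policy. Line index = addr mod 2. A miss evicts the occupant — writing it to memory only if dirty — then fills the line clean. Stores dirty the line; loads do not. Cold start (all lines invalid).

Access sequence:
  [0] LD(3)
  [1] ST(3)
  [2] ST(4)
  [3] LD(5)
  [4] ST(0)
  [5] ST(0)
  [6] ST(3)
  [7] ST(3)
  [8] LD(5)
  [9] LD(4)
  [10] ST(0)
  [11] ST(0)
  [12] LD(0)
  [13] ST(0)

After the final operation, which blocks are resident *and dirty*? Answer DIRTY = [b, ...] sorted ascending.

  0 | R B3 → L1 miss [-]
  1 | W B3 → L1 hit [D]
  2 | W B4 → L0 miss [D]
  3 | R B5 → L1 miss wb→B3 [-]
  4 | W B0 → L0 miss wb→B4 [D]
  5 | W B0 → L0 hit [D]
  6 | W B3 → L1 miss [D]
  7 | W B3 → L1 hit [D]
  8 | R B5 → L1 miss wb→B3 [-]
  9 | R B4 → L0 miss wb→B0 [-]
  10 | W B0 → L0 miss [D]
  11 | W B0 → L0 hit [D]
  12 | R B0 → L0 hit [D]
  13 | W B0 → L0 hit [D]

DIRTY = [0]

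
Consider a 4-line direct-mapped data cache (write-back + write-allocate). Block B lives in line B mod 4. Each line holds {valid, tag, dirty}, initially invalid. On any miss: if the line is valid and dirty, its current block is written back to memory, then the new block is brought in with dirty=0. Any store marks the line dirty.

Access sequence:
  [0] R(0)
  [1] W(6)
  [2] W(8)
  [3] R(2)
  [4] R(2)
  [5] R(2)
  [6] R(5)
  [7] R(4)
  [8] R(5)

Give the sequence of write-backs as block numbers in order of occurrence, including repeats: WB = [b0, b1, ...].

WB = [6, 8]

0: R B0 -> L0 miss  d=-]
1: W B6 -> L2 miss  d=D]
2: W B8 -> L0 miss  d=D]
3: R B2 -> L2 miss wb->B6  d=-]
4: R B2 -> L2 hit  d=-]
5: R B2 -> L2 hit  d=-]
6: R B5 -> L1 miss  d=-]
7: R B4 -> L0 miss wb->B8  d=-]
8: R B5 -> L1 hit  d=-]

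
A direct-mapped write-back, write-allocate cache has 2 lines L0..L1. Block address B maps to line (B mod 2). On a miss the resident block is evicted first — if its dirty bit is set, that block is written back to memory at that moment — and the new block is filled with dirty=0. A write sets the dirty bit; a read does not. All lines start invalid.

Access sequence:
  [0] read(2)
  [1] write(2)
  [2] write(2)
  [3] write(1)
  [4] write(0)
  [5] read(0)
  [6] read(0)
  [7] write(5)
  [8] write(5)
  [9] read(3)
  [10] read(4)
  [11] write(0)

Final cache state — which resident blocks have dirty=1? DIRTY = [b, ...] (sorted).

DIRTY = [0]

  0 | R B2 → L0 miss [-]
  1 | W B2 → L0 hit [D]
  2 | W B2 → L0 hit [D]
  3 | W B1 → L1 miss [D]
  4 | W B0 → L0 miss wb→B2 [D]
  5 | R B0 → L0 hit [D]
  6 | R B0 → L0 hit [D]
  7 | W B5 → L1 miss wb→B1 [D]
  8 | W B5 → L1 hit [D]
  9 | R B3 → L1 miss wb→B5 [-]
  10 | R B4 → L0 miss wb→B0 [-]
  11 | W B0 → L0 miss [D]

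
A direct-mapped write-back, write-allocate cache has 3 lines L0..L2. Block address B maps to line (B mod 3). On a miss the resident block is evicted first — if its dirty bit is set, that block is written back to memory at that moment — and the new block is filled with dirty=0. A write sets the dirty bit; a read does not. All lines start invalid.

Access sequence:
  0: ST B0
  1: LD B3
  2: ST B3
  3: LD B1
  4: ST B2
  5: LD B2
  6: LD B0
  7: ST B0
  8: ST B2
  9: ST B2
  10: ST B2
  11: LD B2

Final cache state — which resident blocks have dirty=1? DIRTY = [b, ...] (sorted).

DIRTY = [0, 2]

0: W B0 → L0 miss [D]
1: R B3 → L0 miss wb→B0 [-]
2: W B3 → L0 hit [D]
3: R B1 → L1 miss [-]
4: W B2 → L2 miss [D]
5: R B2 → L2 hit [D]
6: R B0 → L0 miss wb→B3 [-]
7: W B0 → L0 hit [D]
8: W B2 → L2 hit [D]
9: W B2 → L2 hit [D]
10: W B2 → L2 hit [D]
11: R B2 → L2 hit [D]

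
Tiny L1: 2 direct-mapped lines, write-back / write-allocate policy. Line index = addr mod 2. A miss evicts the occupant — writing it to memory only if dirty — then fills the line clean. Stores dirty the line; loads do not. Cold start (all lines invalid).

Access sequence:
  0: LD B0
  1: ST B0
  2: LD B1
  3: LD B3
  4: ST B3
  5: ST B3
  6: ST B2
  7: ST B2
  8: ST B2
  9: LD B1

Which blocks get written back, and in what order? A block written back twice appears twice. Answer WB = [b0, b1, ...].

0: R B0 → L0 miss [-]
1: W B0 → L0 hit [D]
2: R B1 → L1 miss [-]
3: R B3 → L1 miss [-]
4: W B3 → L1 hit [D]
5: W B3 → L1 hit [D]
6: W B2 → L0 miss wb→B0 [D]
7: W B2 → L0 hit [D]
8: W B2 → L0 hit [D]
9: R B1 → L1 miss wb→B3 [-]

WB = [0, 3]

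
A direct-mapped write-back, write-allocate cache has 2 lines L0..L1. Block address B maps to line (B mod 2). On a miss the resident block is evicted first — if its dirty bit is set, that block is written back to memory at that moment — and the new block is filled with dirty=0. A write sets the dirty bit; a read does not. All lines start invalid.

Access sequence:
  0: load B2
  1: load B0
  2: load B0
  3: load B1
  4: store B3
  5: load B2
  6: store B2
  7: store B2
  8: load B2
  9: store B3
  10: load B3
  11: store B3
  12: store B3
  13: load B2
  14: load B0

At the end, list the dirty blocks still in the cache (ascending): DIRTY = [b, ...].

0: R B2 → L0 miss [-]
1: R B0 → L0 miss [-]
2: R B0 → L0 hit [-]
3: R B1 → L1 miss [-]
4: W B3 → L1 miss [D]
5: R B2 → L0 miss [-]
6: W B2 → L0 hit [D]
7: W B2 → L0 hit [D]
8: R B2 → L0 hit [D]
9: W B3 → L1 hit [D]
10: R B3 → L1 hit [D]
11: W B3 → L1 hit [D]
12: W B3 → L1 hit [D]
13: R B2 → L0 hit [D]
14: R B0 → L0 miss wb→B2 [-]

DIRTY = [3]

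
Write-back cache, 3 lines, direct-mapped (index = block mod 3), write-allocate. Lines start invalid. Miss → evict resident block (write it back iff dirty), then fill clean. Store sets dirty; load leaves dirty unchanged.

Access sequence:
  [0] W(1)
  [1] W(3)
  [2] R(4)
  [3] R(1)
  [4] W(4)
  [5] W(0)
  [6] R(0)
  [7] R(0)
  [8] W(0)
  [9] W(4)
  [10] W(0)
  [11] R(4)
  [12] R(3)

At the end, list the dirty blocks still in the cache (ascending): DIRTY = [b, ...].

0: W B1 -> L1 miss  d=D]
1: W B3 -> L0 miss  d=D]
2: R B4 -> L1 miss wb->B1  d=-]
3: R B1 -> L1 miss  d=-]
4: W B4 -> L1 miss  d=D]
5: W B0 -> L0 miss wb->B3  d=D]
6: R B0 -> L0 hit  d=D]
7: R B0 -> L0 hit  d=D]
8: W B0 -> L0 hit  d=D]
9: W B4 -> L1 hit  d=D]
10: W B0 -> L0 hit  d=D]
11: R B4 -> L1 hit  d=D]
12: R B3 -> L0 miss wb->B0  d=-]

DIRTY = [4]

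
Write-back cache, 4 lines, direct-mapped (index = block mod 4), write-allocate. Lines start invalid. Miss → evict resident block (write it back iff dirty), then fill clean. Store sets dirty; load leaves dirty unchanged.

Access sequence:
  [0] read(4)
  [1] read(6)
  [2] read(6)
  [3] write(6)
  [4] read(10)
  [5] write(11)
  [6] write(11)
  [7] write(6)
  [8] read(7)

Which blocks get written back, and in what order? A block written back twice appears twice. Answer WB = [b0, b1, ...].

WB = [6, 11]

0: R B4 → L0 miss [-]
1: R B6 → L2 miss [-]
2: R B6 → L2 hit [-]
3: W B6 → L2 hit [D]
4: R B10 → L2 miss wb→B6 [-]
5: W B11 → L3 miss [D]
6: W B11 → L3 hit [D]
7: W B6 → L2 miss [D]
8: R B7 → L3 miss wb→B11 [-]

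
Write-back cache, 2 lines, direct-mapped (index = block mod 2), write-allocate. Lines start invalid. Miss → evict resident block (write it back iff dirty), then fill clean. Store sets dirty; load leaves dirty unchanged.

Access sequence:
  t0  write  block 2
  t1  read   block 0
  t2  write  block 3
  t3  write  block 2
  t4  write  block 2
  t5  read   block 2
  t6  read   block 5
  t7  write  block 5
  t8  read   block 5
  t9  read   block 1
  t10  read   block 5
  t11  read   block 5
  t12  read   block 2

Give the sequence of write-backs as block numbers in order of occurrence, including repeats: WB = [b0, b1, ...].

WB = [2, 3, 5]

  0 | W B2 → L0 miss [D]
  1 | R B0 → L0 miss wb→B2 [-]
  2 | W B3 → L1 miss [D]
  3 | W B2 → L0 miss [D]
  4 | W B2 → L0 hit [D]
  5 | R B2 → L0 hit [D]
  6 | R B5 → L1 miss wb→B3 [-]
  7 | W B5 → L1 hit [D]
  8 | R B5 → L1 hit [D]
  9 | R B1 → L1 miss wb→B5 [-]
  10 | R B5 → L1 miss [-]
  11 | R B5 → L1 hit [-]
  12 | R B2 → L0 hit [D]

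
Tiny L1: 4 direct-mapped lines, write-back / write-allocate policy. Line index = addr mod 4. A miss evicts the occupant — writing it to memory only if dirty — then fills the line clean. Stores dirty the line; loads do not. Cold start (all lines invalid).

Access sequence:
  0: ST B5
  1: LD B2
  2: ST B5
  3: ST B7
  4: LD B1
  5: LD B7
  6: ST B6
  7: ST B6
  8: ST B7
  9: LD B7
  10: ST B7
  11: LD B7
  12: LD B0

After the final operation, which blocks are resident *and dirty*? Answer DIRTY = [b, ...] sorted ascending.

DIRTY = [6, 7]

0: W B5 -> L1 miss  d=D]
1: R B2 -> L2 miss  d=-]
2: W B5 -> L1 hit  d=D]
3: W B7 -> L3 miss  d=D]
4: R B1 -> L1 miss wb->B5  d=-]
5: R B7 -> L3 hit  d=D]
6: W B6 -> L2 miss  d=D]
7: W B6 -> L2 hit  d=D]
8: W B7 -> L3 hit  d=D]
9: R B7 -> L3 hit  d=D]
10: W B7 -> L3 hit  d=D]
11: R B7 -> L3 hit  d=D]
12: R B0 -> L0 miss  d=-]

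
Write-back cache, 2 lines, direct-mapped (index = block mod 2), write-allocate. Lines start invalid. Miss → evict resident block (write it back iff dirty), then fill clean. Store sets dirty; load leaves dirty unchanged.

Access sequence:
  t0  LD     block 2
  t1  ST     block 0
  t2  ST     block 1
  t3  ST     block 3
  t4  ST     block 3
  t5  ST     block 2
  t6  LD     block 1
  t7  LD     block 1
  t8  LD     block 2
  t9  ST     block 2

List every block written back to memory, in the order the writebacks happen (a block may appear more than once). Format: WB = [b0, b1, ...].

  0 | R B2 → L0 miss [-]
  1 | W B0 → L0 miss [D]
  2 | W B1 → L1 miss [D]
  3 | W B3 → L1 miss wb→B1 [D]
  4 | W B3 → L1 hit [D]
  5 | W B2 → L0 miss wb→B0 [D]
  6 | R B1 → L1 miss wb→B3 [-]
  7 | R B1 → L1 hit [-]
  8 | R B2 → L0 hit [D]
  9 | W B2 → L0 hit [D]

WB = [1, 0, 3]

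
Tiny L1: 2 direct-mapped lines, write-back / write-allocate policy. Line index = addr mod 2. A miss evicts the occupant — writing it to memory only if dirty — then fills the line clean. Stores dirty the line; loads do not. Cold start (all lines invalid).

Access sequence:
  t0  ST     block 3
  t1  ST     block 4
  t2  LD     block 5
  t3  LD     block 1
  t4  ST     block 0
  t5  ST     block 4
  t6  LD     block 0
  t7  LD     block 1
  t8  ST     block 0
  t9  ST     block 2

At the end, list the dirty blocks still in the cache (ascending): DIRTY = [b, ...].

  0 | W B3 → L1 miss [D]
  1 | W B4 → L0 miss [D]
  2 | R B5 → L1 miss wb→B3 [-]
  3 | R B1 → L1 miss [-]
  4 | W B0 → L0 miss wb→B4 [D]
  5 | W B4 → L0 miss wb→B0 [D]
  6 | R B0 → L0 miss wb→B4 [-]
  7 | R B1 → L1 hit [-]
  8 | W B0 → L0 hit [D]
  9 | W B2 → L0 miss wb→B0 [D]

DIRTY = [2]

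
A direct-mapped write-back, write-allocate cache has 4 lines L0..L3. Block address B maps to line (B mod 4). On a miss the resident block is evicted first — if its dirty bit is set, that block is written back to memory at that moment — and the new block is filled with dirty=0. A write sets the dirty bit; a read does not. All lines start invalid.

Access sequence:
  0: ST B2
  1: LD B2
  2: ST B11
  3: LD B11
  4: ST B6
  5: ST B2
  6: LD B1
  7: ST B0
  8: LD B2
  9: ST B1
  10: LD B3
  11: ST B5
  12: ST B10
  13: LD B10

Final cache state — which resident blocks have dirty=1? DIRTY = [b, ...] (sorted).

DIRTY = [0, 5, 10]

0: W B2 → L2 miss [D]
1: R B2 → L2 hit [D]
2: W B11 → L3 miss [D]
3: R B11 → L3 hit [D]
4: W B6 → L2 miss wb→B2 [D]
5: W B2 → L2 miss wb→B6 [D]
6: R B1 → L1 miss [-]
7: W B0 → L0 miss [D]
8: R B2 → L2 hit [D]
9: W B1 → L1 hit [D]
10: R B3 → L3 miss wb→B11 [-]
11: W B5 → L1 miss wb→B1 [D]
12: W B10 → L2 miss wb→B2 [D]
13: R B10 → L2 hit [D]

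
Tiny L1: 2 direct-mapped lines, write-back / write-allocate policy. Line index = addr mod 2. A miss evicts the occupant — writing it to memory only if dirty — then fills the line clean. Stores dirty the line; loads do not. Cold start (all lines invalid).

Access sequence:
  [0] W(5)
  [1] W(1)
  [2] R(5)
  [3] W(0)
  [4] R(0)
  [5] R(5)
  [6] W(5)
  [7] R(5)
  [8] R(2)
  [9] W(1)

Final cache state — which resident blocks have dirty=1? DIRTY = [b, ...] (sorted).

0: W B5 → L1 miss [D]
1: W B1 → L1 miss wb→B5 [D]
2: R B5 → L1 miss wb→B1 [-]
3: W B0 → L0 miss [D]
4: R B0 → L0 hit [D]
5: R B5 → L1 hit [-]
6: W B5 → L1 hit [D]
7: R B5 → L1 hit [D]
8: R B2 → L0 miss wb→B0 [-]
9: W B1 → L1 miss wb→B5 [D]

DIRTY = [1]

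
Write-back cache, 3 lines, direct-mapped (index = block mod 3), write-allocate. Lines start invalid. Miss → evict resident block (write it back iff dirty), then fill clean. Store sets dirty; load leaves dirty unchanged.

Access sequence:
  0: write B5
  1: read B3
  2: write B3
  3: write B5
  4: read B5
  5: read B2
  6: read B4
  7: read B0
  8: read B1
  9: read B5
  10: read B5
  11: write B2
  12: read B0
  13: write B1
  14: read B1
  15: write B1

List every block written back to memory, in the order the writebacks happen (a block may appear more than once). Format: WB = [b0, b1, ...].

WB = [5, 3]

0: W B5 -> L2 miss  d=D]
1: R B3 -> L0 miss  d=-]
2: W B3 -> L0 hit  d=D]
3: W B5 -> L2 hit  d=D]
4: R B5 -> L2 hit  d=D]
5: R B2 -> L2 miss wb->B5  d=-]
6: R B4 -> L1 miss  d=-]
7: R B0 -> L0 miss wb->B3  d=-]
8: R B1 -> L1 miss  d=-]
9: R B5 -> L2 miss  d=-]
10: R B5 -> L2 hit  d=-]
11: W B2 -> L2 miss  d=D]
12: R B0 -> L0 hit  d=-]
13: W B1 -> L1 hit  d=D]
14: R B1 -> L1 hit  d=D]
15: W B1 -> L1 hit  d=D]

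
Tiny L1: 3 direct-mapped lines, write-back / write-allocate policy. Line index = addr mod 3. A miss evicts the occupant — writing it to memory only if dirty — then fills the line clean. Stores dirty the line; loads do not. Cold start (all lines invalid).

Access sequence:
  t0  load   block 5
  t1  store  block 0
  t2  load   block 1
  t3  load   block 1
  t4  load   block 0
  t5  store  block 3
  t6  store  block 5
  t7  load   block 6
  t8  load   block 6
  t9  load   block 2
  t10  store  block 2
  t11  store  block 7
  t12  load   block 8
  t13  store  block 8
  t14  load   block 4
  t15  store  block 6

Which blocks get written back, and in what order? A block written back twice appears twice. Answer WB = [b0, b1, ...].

WB = [0, 3, 5, 2, 7]

  0 | R B5 → L2 miss [-]
  1 | W B0 → L0 miss [D]
  2 | R B1 → L1 miss [-]
  3 | R B1 → L1 hit [-]
  4 | R B0 → L0 hit [D]
  5 | W B3 → L0 miss wb→B0 [D]
  6 | W B5 → L2 hit [D]
  7 | R B6 → L0 miss wb→B3 [-]
  8 | R B6 → L0 hit [-]
  9 | R B2 → L2 miss wb→B5 [-]
  10 | W B2 → L2 hit [D]
  11 | W B7 → L1 miss [D]
  12 | R B8 → L2 miss wb→B2 [-]
  13 | W B8 → L2 hit [D]
  14 | R B4 → L1 miss wb→B7 [-]
  15 | W B6 → L0 hit [D]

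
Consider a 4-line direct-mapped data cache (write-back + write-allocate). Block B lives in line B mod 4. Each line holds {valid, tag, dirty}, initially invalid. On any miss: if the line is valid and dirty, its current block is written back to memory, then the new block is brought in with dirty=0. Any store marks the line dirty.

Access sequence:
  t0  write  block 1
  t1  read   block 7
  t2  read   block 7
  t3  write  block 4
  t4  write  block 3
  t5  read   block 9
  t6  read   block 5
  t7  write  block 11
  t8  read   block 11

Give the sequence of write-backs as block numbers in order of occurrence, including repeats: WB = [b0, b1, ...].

WB = [1, 3]

  0 | W B1 → L1 miss [D]
  1 | R B7 → L3 miss [-]
  2 | R B7 → L3 hit [-]
  3 | W B4 → L0 miss [D]
  4 | W B3 → L3 miss [D]
  5 | R B9 → L1 miss wb→B1 [-]
  6 | R B5 → L1 miss [-]
  7 | W B11 → L3 miss wb→B3 [D]
  8 | R B11 → L3 hit [D]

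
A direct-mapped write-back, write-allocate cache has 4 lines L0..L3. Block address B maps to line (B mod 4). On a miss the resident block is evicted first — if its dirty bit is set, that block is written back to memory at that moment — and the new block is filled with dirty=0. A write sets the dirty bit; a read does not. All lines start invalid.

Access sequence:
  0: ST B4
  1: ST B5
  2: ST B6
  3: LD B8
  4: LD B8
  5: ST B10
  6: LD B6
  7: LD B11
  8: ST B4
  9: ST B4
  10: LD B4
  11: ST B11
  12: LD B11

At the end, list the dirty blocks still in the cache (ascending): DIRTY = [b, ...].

DIRTY = [4, 5, 11]

  0 | W B4 → L0 miss [D]
  1 | W B5 → L1 miss [D]
  2 | W B6 → L2 miss [D]
  3 | R B8 → L0 miss wb→B4 [-]
  4 | R B8 → L0 hit [-]
  5 | W B10 → L2 miss wb→B6 [D]
  6 | R B6 → L2 miss wb→B10 [-]
  7 | R B11 → L3 miss [-]
  8 | W B4 → L0 miss [D]
  9 | W B4 → L0 hit [D]
  10 | R B4 → L0 hit [D]
  11 | W B11 → L3 hit [D]
  12 | R B11 → L3 hit [D]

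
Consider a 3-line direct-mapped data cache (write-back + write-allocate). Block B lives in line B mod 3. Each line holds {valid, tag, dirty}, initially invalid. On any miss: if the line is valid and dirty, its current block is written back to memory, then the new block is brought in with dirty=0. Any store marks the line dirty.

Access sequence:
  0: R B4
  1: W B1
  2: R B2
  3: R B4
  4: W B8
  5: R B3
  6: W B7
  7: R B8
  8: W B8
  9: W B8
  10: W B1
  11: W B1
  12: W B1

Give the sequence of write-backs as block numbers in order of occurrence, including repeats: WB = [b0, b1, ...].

  0 | R B4 → L1 miss [-]
  1 | W B1 → L1 miss [D]
  2 | R B2 → L2 miss [-]
  3 | R B4 → L1 miss wb→B1 [-]
  4 | W B8 → L2 miss [D]
  5 | R B3 → L0 miss [-]
  6 | W B7 → L1 miss [D]
  7 | R B8 → L2 hit [D]
  8 | W B8 → L2 hit [D]
  9 | W B8 → L2 hit [D]
  10 | W B1 → L1 miss wb→B7 [D]
  11 | W B1 → L1 hit [D]
  12 | W B1 → L1 hit [D]

WB = [1, 7]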